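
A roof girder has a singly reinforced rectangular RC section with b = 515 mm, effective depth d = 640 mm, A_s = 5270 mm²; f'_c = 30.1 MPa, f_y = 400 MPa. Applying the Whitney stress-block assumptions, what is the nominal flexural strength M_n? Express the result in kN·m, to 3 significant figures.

T = A_s f_y = 5270 × 400 = 2108000 N = 2108 kN.
From C = T: a = T/(0.85 f'_c b) = 2108000/(0.85 × 30.1 × 515) = 159.98 mm.
M_n = T(d − a/2) = 2108 kN × (640 − 79.99) mm = 1180.50 kN·m.

M_n ≈ 1180 kN·m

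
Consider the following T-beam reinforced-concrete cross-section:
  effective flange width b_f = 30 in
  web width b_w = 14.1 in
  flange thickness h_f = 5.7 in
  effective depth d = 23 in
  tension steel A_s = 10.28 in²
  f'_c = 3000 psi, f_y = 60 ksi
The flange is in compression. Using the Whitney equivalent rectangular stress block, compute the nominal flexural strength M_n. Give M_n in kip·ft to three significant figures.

M_n ≈ 955 kip·ft

Tension: T = A_s f_y = 10.28 × 60 = 616.8 kips.
Try a within the flange: a = T/(0.85 f'_c b_f) = 616.8/(0.85 × 3 × 30) = 8.063 in.
a = 8.063 > h_f = 5.7 in: the block extends into the web. Split into flange-overhang and web parts.
C_f = 0.85 f'_c (b_f − b_w) h_f = 0.85 × 3 × (30 − 14.1) × 5.7 = 231.1 kips.
Remaining web compression depth: a_w = (T − C_f)/(0.85 f'_c b_w) = (616.8 − 231.1)/(0.85 × 3 × 14.1) = 10.727 in.
M_n = C_f(d − h_f/2) + (T − C_f)(d − a_w/2) = 231.1 × (23 − 2.85) + 385.7 × (23 − 5.3635) = 4656.7 + 6802.4 = 11459.1 kip·in.
M_n = 11459.1/12 = 954.93 kip·ft.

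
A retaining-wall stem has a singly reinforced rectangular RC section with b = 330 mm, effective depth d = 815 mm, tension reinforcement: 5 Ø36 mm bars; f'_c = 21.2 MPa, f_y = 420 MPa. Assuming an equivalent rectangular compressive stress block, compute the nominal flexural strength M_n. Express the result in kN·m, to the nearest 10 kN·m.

M_n ≈ 1360 kN·m

A_s = 5 × 1018 = 5090 mm².
T = A_s f_y = 5090 × 420 = 2137800 N = 2137.8 kN.
From C = T: a = T/(0.85 f'_c b) = 2137800/(0.85 × 21.2 × 330) = 359.50 mm.
M_n = T(d − a/2) = 2137.8 kN × (815 − 179.75) mm = 1358.04 kN·m.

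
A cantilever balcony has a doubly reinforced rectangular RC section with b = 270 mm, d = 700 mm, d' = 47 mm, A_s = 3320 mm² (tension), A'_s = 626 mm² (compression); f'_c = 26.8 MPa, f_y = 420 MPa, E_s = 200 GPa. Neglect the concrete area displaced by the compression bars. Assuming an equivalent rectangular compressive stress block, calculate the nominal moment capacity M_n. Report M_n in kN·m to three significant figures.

M_n ≈ 860 kN·m

Assume both tension and compression steel yield.
Net tension couple steel: A_s − A'_s = 2694 mm².
a = (A_s − A'_s) f_y / (0.85 f'_c b) = 1131480/(0.85 × 26.8 × 270) = 183.96 mm.
c = a/β₁ = 183.96/0.85 = 216.42 mm; ε'_s = 0.003(c − d')/c = 0.0023 ≥ f_y/E_s = 0.0021, so compression steel does yield.
M_n = (A_s − A'_s) f_y (d − a/2) + A'_s f_y (d − d') = [1131480 × (700 − 91.98) + 262920 × (700 − 47)] × 10⁻⁶ = 687.96 + 171.69 = 859.65 kN·m.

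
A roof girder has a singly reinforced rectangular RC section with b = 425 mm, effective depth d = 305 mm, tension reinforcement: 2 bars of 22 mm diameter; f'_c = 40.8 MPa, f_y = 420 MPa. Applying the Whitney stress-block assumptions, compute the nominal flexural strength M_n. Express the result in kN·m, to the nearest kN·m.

A_s = 2 × 380 = 760 mm².
T = A_s f_y = 760 × 420 = 319200 N = 319.2 kN.
From C = T: a = T/(0.85 f'_c b) = 319200/(0.85 × 40.8 × 425) = 21.66 mm.
M_n = T(d − a/2) = 319.2 kN × (305 − 10.83) mm = 93.90 kN·m.

M_n ≈ 94 kN·m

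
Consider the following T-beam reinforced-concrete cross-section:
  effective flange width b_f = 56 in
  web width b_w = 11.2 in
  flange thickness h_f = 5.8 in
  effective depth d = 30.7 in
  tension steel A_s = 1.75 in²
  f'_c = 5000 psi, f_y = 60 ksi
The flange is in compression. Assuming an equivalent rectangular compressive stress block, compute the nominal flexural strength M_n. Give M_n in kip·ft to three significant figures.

M_n ≈ 267 kip·ft

Tension: T = A_s f_y = 1.75 × 60 = 105 kips.
Try a within the flange: a = T/(0.85 f'_c b_f) = 105/(0.85 × 5 × 56) = 0.441 in.
Since a = 0.441 ≤ h_f = 5.8 in, the stress block lies entirely in the flange; analyse as a rectangular beam of width b_f.
M_n = T(d − a/2) = 105 × (30.7 − 0.2205) = 3200.3 kip·in.
M_n = 3200.3/12 = 266.69 kip·ft.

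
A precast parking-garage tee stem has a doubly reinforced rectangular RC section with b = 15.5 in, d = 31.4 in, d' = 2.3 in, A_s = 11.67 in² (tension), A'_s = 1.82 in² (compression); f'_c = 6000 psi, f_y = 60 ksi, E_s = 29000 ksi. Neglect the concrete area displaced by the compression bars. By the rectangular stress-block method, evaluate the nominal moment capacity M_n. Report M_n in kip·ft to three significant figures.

M_n ≈ 1630 kip·ft

Assume both steels yield.
a = (A_s − A'_s) f_y/(0.85 f'_c b) = (11.67 − 1.82) × 60/(0.85 × 6 × 15.5) = 7.476 in.
c = a/β₁ = 7.476/0.75 = 9.968 in; ε'_s = 0.003(c − d')/c = 0.0023 ≥ ε_y = 0.0021, so the compression steel yields.
M_n = (A_s − A'_s) f_y (d − a/2) + A'_s f_y (d − d') = 591 × (31.4 − 3.738) + 109.2 × (31.4 − 2.3) = 16348.2 + 3177.7 = 19525.9 kip·in = 19525.9/12 = 1627.16 kip·ft.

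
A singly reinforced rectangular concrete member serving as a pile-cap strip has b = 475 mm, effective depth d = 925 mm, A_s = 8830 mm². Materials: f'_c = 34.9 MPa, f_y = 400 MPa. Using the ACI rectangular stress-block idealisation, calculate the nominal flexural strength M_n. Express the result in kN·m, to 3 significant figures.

M_n ≈ 2820 kN·m

T = A_s f_y = 8830 × 400 = 3532000 N = 3532 kN.
From C = T: a = T/(0.85 f'_c b) = 3532000/(0.85 × 34.9 × 475) = 250.66 mm.
M_n = T(d − a/2) = 3532 kN × (925 − 125.33) mm = 2824.43 kN·m.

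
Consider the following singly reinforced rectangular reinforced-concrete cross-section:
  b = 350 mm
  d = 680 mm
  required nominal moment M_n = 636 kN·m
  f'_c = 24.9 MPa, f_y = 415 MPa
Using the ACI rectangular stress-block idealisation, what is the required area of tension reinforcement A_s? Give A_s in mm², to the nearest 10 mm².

With M_n = 0.85 f'_c a b (d − a/2), solve the quadratic for a:
a = d − √(d² − 2M_n/(0.85 f'_c b)) = 680 − √(680² − 2 × 636×10⁶/(0.85 × 24.9 × 350)) = 140.85 mm.
A_s = 0.85 f'_c a b / f_y = 0.85 × 24.9 × 140.85 × 350 / 415 = 2514.2 mm².

A_s ≈ 2510 mm²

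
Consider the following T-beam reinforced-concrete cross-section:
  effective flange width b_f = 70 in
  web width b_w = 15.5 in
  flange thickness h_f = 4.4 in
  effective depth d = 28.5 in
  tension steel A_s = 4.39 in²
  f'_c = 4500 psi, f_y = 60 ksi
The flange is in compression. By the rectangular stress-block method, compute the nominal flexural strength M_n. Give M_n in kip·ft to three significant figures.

Tension: T = A_s f_y = 4.39 × 60 = 263.4 kips.
Try a within the flange: a = T/(0.85 f'_c b_f) = 263.4/(0.85 × 4.5 × 70) = 0.984 in.
Since a = 0.984 ≤ h_f = 4.4 in, the stress block lies entirely in the flange; analyse as a rectangular beam of width b_f.
M_n = T(d − a/2) = 263.4 × (28.5 − 0.492) = 7377.3 kip·in.
M_n = 7377.3/12 = 614.78 kip·ft.

M_n ≈ 615 kip·ft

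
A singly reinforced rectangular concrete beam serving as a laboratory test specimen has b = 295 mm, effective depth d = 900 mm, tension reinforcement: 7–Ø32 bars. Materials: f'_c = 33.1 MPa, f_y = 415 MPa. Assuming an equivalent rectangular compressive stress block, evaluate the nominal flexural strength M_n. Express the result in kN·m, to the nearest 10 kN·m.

A_s = 7 × 804 = 5628 mm².
T = A_s f_y = 5628 × 415 = 2335620 N = 2335.62 kN.
From C = T: a = T/(0.85 f'_c b) = 2335620/(0.85 × 33.1 × 295) = 281.41 mm.
M_n = T(d − a/2) = 2335.62 kN × (900 − 140.705) mm = 1773.42 kN·m.

M_n ≈ 1770 kN·m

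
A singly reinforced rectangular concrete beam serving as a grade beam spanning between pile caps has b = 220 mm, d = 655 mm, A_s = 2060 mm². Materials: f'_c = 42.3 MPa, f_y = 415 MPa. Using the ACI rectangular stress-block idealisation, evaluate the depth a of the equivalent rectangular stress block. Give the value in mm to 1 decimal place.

T = A_s f_y = 2060 × 415 = 854900 N = 854.9 kN.
Setting C = 0.85 f'_c a b equal to T: a = 854900/(0.85 × 42.3 × 220) = 108.1 mm.

a ≈ 108.1 mm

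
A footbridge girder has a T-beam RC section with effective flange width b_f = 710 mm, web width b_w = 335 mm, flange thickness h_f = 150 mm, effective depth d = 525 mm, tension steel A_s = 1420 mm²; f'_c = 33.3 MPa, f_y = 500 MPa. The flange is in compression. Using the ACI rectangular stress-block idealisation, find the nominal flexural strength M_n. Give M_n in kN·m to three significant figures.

M_n ≈ 360 kN·m

Tension: T = A_s f_y = 1420 × 500 = 710000 N.
Try a within the flange: a = T/(0.85 f'_c b_f) = 710000/(0.85 × 33.3 × 710) = 35.33 mm.
Since a = 35.33 ≤ h_f = 150 mm, the stress block lies entirely in the flange; analyse as a rectangular beam of width b_f.
M_n = T(d − a/2) = 710000 × (525 − 17.665) = 360.21 × 10⁶ N·mm.
M_n = 360.21 kN·m.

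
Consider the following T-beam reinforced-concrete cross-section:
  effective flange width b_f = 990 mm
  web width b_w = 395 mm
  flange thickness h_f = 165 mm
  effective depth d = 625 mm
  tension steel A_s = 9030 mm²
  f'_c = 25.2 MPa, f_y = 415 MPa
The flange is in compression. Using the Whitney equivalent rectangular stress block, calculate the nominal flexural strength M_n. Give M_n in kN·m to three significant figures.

M_n ≈ 2010 kN·m

Tension: T = A_s f_y = 9030 × 415 = 3747450 N.
Try a within the flange: a = T/(0.85 f'_c b_f) = 3747450/(0.85 × 25.2 × 990) = 176.72 mm.
a = 176.72 > h_f = 165 mm: the block extends into the web. Split into flange-overhang and web parts.
C_f = 0.85 f'_c (b_f − b_w) h_f = 0.85 × 25.2 × (990 − 395) × 165 = 2102909 N.
Remaining web compression depth: a_w = (T − C_f)/(0.85 f'_c b_w) = (3747450 − 2102909)/(0.85 × 25.2 × 395) = 194.37 mm.
M_n = C_f(d − h_f/2) + (T − C_f)(d − a_w/2) = 2102909 × (625 − 82.5) + 1644541 × (625 − 97.185) = 1140.83 + 868.01 = 2008.84 × 10⁶ N·mm.
M_n = 2008.84 kN·m.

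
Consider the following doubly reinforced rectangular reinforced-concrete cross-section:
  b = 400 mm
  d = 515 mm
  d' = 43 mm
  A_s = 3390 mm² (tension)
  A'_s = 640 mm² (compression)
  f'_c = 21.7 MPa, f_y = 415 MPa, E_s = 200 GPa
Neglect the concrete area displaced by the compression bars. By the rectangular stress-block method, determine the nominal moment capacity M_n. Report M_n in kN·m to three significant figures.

M_n ≈ 625 kN·m

Assume both tension and compression steel yield.
Net tension couple steel: A_s − A'_s = 2750 mm².
a = (A_s − A'_s) f_y / (0.85 f'_c b) = 1141250/(0.85 × 21.7 × 400) = 154.68 mm.
c = a/β₁ = 154.68/0.85 = 181.98 mm; ε'_s = 0.003(c − d')/c = 0.0023 ≥ f_y/E_s = 0.0021, so compression steel does yield.
M_n = (A_s − A'_s) f_y (d − a/2) + A'_s f_y (d − d') = [1141250 × (515 − 77.34) + 265600 × (515 − 43)] × 10⁻⁶ = 499.48 + 125.36 = 624.84 kN·m.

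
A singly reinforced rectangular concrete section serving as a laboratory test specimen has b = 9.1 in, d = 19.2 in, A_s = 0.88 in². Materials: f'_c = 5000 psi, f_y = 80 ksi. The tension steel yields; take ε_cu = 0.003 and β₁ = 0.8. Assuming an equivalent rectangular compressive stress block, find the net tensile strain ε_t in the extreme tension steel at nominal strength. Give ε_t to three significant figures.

ε_t ≈ 0.0223

a = A_s f_y/(0.85 f'_c b) = 1.820 in.
β₁ = 0.8, so c = a/β₁ = 1.820/0.8 = 2.275 in.
From the linear strain diagram with ε_cu = 0.003: ε_t = 0.003 (d − c)/c = 0.003 × (19.2 − 2.275)/2.275 = 0.0223.
Since ε_t ≥ 0.005, the section is tension-controlled.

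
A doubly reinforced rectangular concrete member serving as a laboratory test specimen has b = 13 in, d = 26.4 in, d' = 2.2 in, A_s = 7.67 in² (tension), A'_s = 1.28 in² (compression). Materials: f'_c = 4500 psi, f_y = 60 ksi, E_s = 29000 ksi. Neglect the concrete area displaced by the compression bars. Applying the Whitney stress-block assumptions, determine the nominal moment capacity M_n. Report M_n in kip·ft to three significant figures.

M_n ≈ 875 kip·ft

Assume both steels yield.
a = (A_s − A'_s) f_y/(0.85 f'_c b) = (7.67 − 1.28) × 60/(0.85 × 4.5 × 13) = 7.710 in.
c = a/β₁ = 7.710/0.825 = 9.345 in; ε'_s = 0.003(c − d')/c = 0.0023 ≥ ε_y = 0.0021, so the compression steel yields.
M_n = (A_s − A'_s) f_y (d − a/2) + A'_s f_y (d − d') = 383.4 × (26.4 − 3.855) + 76.8 × (26.4 − 2.2) = 8643.8 + 1858.6 = 10502.4 kip·in = 10502.4/12 = 875.20 kip·ft.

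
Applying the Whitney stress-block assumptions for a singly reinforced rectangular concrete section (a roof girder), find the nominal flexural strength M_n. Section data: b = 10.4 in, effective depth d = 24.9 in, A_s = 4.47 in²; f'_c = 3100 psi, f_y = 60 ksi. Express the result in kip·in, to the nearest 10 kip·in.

M_n ≈ 5370 kip·in

T = A_s f_y = 4.47 × 60 = 268.2 kips.
a = T/(0.85 f'_c b) = 268.2/(0.85 × 3.1 × 10.4) = 9.787 in.
M_n = T(d − a/2) = 268.2 × (24.9 − 4.8935) = 5365.7 kip·in.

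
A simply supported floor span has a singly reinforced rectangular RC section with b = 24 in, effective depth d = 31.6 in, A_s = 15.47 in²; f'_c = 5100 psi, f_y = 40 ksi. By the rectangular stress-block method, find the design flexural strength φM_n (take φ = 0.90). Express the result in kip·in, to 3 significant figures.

T = A_s f_y = 15.47 × 40 = 618.8 kips.
a = T/(0.85 f'_c b) = 618.8/(0.85 × 5.1 × 24) = 5.948 in.
M_n = T(d − a/2) = 618.8 × (31.6 − 2.974) = 17713.8 kip·in.
φM_n = 0.90 × 17713.8 = 15942.4 kip·in.

φM_n ≈ 15900 kip·in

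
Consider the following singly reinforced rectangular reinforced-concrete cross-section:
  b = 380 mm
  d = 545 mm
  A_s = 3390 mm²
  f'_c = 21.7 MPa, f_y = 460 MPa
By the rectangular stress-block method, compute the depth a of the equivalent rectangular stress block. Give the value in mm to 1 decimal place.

a ≈ 222.5 mm

T = A_s f_y = 3390 × 460 = 1559400 N = 1559.4 kN.
Setting C = 0.85 f'_c a b equal to T: a = 1559400/(0.85 × 21.7 × 380) = 222.5 mm.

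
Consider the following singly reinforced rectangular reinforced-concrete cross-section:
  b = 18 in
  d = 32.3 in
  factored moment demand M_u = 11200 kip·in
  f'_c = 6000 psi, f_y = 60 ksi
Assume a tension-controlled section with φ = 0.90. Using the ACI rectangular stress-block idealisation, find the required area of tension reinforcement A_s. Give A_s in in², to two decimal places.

M_n = M_u/φ = 11200/0.90 = 12444.4 kip·in.
From M_n = 0.85 f'_c a b (d − a/2):
a = d − √(d² − 2M_n/(0.85 f'_c b)) = 32.3 − √(32.3² − 2 × 12444.4/(0.85 × 6 × 18)) = 4.512 in.
A_s = 0.85 f'_c a b / f_y = 0.85 × 6 × 4.512 × 18 / 60 = 6.903 in².

A_s ≈ 6.90 in²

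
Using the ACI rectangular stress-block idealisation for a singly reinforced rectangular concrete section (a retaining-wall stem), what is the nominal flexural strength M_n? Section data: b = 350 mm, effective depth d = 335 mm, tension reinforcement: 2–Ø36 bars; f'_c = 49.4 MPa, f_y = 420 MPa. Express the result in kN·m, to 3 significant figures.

M_n ≈ 262 kN·m

A_s = 2 × 1018 = 2036 mm².
T = A_s f_y = 2036 × 420 = 855120 N = 855.12 kN.
From C = T: a = T/(0.85 f'_c b) = 855120/(0.85 × 49.4 × 350) = 58.19 mm.
M_n = T(d − a/2) = 855.12 kN × (335 − 29.095) mm = 261.59 kN·m.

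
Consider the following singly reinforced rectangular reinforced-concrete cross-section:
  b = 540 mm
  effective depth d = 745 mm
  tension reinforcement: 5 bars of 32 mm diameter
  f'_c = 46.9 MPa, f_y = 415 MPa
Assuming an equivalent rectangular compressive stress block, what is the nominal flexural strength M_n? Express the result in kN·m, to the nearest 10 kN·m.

A_s = 5 × 804 = 4020 mm².
T = A_s f_y = 4020 × 415 = 1668300 N = 1668.3 kN.
From C = T: a = T/(0.85 f'_c b) = 1668300/(0.85 × 46.9 × 540) = 77.50 mm.
M_n = T(d − a/2) = 1668.3 kN × (745 − 38.75) mm = 1178.24 kN·m.

M_n ≈ 1180 kN·m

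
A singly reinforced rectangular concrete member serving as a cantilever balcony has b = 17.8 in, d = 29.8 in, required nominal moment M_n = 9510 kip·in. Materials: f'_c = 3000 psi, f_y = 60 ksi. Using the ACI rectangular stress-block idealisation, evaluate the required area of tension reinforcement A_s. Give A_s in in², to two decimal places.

A_s ≈ 6.16 in²

From M_n = 0.85 f'_c a b (d − a/2):
a = d − √(d² − 2M_n/(0.85 f'_c b)) = 29.8 − √(29.8² − 2 × 9510/(0.85 × 3 × 17.8)) = 8.143 in.
A_s = 0.85 f'_c a b / f_y = 0.85 × 3 × 8.143 × 17.8 / 60 = 6.160 in².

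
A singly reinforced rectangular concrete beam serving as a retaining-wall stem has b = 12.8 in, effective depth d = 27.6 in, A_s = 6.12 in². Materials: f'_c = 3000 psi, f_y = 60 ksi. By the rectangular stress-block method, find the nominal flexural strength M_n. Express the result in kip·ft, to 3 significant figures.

M_n ≈ 672 kip·ft

T = A_s f_y = 6.12 × 60 = 367.2 kips.
a = T/(0.85 f'_c b) = 367.2/(0.85 × 3 × 12.8) = 11.250 in.
M_n = T(d − a/2) = 367.2 × (27.6 − 5.625) = 8069.2 kip·in = 8069.2/12 = 672.43 kip·ft.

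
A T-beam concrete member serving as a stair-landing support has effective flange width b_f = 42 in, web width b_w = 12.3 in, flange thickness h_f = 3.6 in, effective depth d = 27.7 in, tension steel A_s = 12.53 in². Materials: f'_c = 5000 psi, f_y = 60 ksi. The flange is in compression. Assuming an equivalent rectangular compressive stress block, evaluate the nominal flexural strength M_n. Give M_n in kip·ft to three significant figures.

M_n ≈ 1600 kip·ft

Tension: T = A_s f_y = 12.53 × 60 = 751.8 kips.
Try a within the flange: a = T/(0.85 f'_c b_f) = 751.8/(0.85 × 5 × 42) = 4.212 in.
a = 4.212 > h_f = 3.6 in: the block extends into the web. Split into flange-overhang and web parts.
C_f = 0.85 f'_c (b_f − b_w) h_f = 0.85 × 5 × (42 − 12.3) × 3.6 = 454.4 kips.
Remaining web compression depth: a_w = (T − C_f)/(0.85 f'_c b_w) = (751.8 − 454.4)/(0.85 × 5 × 12.3) = 5.689 in.
M_n = C_f(d − h_f/2) + (T − C_f)(d − a_w/2) = 454.4 × (27.7 − 1.8) + 297.4 × (27.7 − 2.8445) = 11769.0 + 7392.0 = 19161.0 kip·in.
M_n = 19161.0/12 = 1596.75 kip·ft.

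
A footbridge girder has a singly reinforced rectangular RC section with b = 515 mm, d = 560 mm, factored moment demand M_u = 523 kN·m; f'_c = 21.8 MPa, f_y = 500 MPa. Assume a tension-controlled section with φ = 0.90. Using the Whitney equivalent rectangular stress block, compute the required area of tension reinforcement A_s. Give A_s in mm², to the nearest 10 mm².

A_s ≈ 2330 mm²

M_n = M_u/φ = 523/0.90 = 581.111 kN·m.
With M_n = 0.85 f'_c a b (d − a/2), solve the quadratic for a:
a = d − √(d² − 2M_n/(0.85 f'_c b)) = 560 − √(560² − 2 × 581.111×10⁶/(0.85 × 21.8 × 515)) = 122.04 mm.
A_s = 0.85 f'_c a b / f_y = 0.85 × 21.8 × 122.04 × 515 / 500 = 2329.2 mm².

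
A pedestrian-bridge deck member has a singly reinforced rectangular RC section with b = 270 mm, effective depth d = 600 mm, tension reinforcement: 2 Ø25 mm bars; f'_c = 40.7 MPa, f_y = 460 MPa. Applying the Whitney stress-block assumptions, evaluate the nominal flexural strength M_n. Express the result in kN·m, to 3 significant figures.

A_s = 2 × 491 = 982 mm².
T = A_s f_y = 982 × 460 = 451720 N = 451.72 kN.
From C = T: a = T/(0.85 f'_c b) = 451720/(0.85 × 40.7 × 270) = 48.36 mm.
M_n = T(d − a/2) = 451.72 kN × (600 − 24.18) mm = 260.11 kN·m.

M_n ≈ 260 kN·m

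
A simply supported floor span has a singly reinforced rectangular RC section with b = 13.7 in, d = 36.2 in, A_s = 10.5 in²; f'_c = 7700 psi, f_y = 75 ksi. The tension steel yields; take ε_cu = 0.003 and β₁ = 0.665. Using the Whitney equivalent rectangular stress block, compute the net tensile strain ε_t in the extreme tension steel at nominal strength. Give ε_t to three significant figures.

ε_t ≈ 0.00522

a = A_s f_y/(0.85 f'_c b) = 8.783 in.
β₁ = 0.665, so c = a/β₁ = 8.783/0.665 = 13.208 in.
From the linear strain diagram with ε_cu = 0.003: ε_t = 0.003 (d − c)/c = 0.003 × (36.2 − 13.208)/13.208 = 0.00522.
Since ε_t ≥ 0.005, the section is tension-controlled.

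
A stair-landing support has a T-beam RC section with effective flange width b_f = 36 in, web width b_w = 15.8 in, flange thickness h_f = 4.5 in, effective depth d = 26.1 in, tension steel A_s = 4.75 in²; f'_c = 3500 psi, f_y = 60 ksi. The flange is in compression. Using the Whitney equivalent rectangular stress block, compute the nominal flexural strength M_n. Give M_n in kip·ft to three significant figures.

M_n ≈ 588 kip·ft

Tension: T = A_s f_y = 4.75 × 60 = 285 kips.
Try a within the flange: a = T/(0.85 f'_c b_f) = 285/(0.85 × 3.5 × 36) = 2.661 in.
Since a = 2.661 ≤ h_f = 4.5 in, the stress block lies entirely in the flange; analyse as a rectangular beam of width b_f.
M_n = T(d − a/2) = 285 × (26.1 − 1.3305) = 7059.3 kip·in.
M_n = 7059.3/12 = 588.28 kip·ft.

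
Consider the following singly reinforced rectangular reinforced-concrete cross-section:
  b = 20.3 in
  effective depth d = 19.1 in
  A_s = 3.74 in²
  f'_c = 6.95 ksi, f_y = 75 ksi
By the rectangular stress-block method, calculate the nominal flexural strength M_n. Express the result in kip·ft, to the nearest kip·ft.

M_n ≈ 419 kip·ft

T = A_s f_y = 3.74 × 75 = 280.5 kips.
a = T/(0.85 f'_c b) = 280.5/(0.85 × 6.95 × 20.3) = 2.339 in.
M_n = T(d − a/2) = 280.5 × (19.1 − 1.1695) = 5029.5 kip·in = 5029.5/12 = 419.13 kip·ft.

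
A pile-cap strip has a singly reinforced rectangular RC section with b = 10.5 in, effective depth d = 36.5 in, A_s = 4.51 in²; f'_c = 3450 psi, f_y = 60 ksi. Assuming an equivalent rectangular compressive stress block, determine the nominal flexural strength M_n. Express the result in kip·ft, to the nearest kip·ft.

T = A_s f_y = 4.51 × 60 = 270.6 kips.
a = T/(0.85 f'_c b) = 270.6/(0.85 × 3.45 × 10.5) = 8.788 in.
M_n = T(d − a/2) = 270.6 × (36.5 − 4.394) = 8687.9 kip·in = 8687.9/12 = 723.99 kip·ft.

M_n ≈ 724 kip·ft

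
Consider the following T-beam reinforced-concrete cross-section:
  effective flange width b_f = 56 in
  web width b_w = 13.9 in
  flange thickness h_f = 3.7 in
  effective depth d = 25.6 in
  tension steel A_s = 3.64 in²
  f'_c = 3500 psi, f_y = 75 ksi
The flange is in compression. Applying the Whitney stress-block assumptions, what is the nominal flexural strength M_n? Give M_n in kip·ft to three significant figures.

M_n ≈ 564 kip·ft

Tension: T = A_s f_y = 3.64 × 75 = 273 kips.
Try a within the flange: a = T/(0.85 f'_c b_f) = 273/(0.85 × 3.5 × 56) = 1.639 in.
Since a = 1.639 ≤ h_f = 3.7 in, the stress block lies entirely in the flange; analyse as a rectangular beam of width b_f.
M_n = T(d − a/2) = 273 × (25.6 − 0.8195) = 6765.1 kip·in.
M_n = 6765.1/12 = 563.76 kip·ft.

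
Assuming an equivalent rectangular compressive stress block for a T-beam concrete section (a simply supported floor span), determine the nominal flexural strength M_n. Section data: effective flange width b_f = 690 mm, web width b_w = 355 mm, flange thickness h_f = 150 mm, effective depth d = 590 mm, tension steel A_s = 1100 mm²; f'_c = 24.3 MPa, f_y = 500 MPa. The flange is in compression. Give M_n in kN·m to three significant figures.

Tension: T = A_s f_y = 1100 × 500 = 550000 N.
Try a within the flange: a = T/(0.85 f'_c b_f) = 550000/(0.85 × 24.3 × 690) = 38.59 mm.
Since a = 38.59 ≤ h_f = 150 mm, the stress block lies entirely in the flange; analyse as a rectangular beam of width b_f.
M_n = T(d − a/2) = 550000 × (590 − 19.295) = 313.89 × 10⁶ N·mm.
M_n = 313.89 kN·m.

M_n ≈ 314 kN·m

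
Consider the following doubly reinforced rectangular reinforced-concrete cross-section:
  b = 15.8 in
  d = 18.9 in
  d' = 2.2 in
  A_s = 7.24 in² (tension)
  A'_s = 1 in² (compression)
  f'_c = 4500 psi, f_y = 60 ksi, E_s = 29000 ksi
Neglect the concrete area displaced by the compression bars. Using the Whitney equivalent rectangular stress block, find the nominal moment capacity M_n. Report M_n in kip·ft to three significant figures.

M_n ≈ 577 kip·ft

Assume both steels yield.
a = (A_s − A'_s) f_y/(0.85 f'_c b) = (7.24 − 1) × 60/(0.85 × 4.5 × 15.8) = 6.195 in.
c = a/β₁ = 6.195/0.825 = 7.509 in; ε'_s = 0.003(c − d')/c = 0.0021 ≥ ε_y = 0.0021, so the compression steel yields.
M_n = (A_s − A'_s) f_y (d − a/2) + A'_s f_y (d − d') = 374.4 × (18.9 − 3.0975) + 60 × (18.9 − 2.2) = 5916.5 + 1002.0 = 6918.5 kip·in = 6918.5/12 = 576.54 kip·ft.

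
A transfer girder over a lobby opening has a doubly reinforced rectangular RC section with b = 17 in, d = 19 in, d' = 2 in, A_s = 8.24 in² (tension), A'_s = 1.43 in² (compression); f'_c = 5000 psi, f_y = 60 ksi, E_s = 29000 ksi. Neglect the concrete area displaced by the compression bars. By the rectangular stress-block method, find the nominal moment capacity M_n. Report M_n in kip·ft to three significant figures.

M_n ≈ 672 kip·ft

Assume both steels yield.
a = (A_s − A'_s) f_y/(0.85 f'_c b) = (8.24 − 1.43) × 60/(0.85 × 5 × 17) = 5.655 in.
c = a/β₁ = 5.655/0.8 = 7.069 in; ε'_s = 0.003(c − d')/c = 0.0022 ≥ ε_y = 0.0021, so the compression steel yields.
M_n = (A_s − A'_s) f_y (d − a/2) + A'_s f_y (d − d') = 408.6 × (19 − 2.8275) + 85.8 × (19 − 2) = 6608.1 + 1458.6 = 8066.7 kip·in = 8066.7/12 = 672.23 kip·ft.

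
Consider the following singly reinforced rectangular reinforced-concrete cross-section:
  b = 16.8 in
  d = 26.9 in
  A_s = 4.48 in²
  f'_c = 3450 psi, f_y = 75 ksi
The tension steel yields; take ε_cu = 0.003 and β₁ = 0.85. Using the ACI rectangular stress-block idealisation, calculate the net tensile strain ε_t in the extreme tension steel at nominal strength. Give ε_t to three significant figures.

a = A_s f_y/(0.85 f'_c b) = 6.820 in.
β₁ = 0.85, so c = a/β₁ = 6.820/0.85 = 8.024 in.
From the linear strain diagram with ε_cu = 0.003: ε_t = 0.003 (d − c)/c = 0.003 × (26.9 − 8.024)/8.024 = 0.00706.
Since ε_t ≥ 0.005, the section is tension-controlled.

ε_t ≈ 0.00706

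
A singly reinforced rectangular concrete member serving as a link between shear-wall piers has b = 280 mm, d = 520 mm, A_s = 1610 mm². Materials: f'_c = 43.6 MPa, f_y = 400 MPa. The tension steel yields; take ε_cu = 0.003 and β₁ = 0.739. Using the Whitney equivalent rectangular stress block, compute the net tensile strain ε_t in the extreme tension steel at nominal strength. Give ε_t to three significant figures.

a = A_s f_y/(0.85 f'_c b) = 62.06 mm.
β₁ = 0.739, so c = a/β₁ = 62.06/0.739 = 83.98 mm.
From the linear strain diagram with ε_cu = 0.003: ε_t = 0.003 (d − c)/c = 0.003 × (520 − 83.98)/83.98 = 0.0156.
Since ε_t ≥ 0.005, the section is tension-controlled.

ε_t ≈ 0.0156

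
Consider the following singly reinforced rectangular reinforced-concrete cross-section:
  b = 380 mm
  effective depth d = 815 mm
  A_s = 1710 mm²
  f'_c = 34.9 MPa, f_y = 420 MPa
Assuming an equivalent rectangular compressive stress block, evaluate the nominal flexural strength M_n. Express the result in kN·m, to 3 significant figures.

M_n ≈ 562 kN·m

T = A_s f_y = 1710 × 420 = 718200 N = 718.2 kN.
From C = T: a = T/(0.85 f'_c b) = 718200/(0.85 × 34.9 × 380) = 63.71 mm.
M_n = T(d − a/2) = 718.2 kN × (815 − 31.855) mm = 562.45 kN·m.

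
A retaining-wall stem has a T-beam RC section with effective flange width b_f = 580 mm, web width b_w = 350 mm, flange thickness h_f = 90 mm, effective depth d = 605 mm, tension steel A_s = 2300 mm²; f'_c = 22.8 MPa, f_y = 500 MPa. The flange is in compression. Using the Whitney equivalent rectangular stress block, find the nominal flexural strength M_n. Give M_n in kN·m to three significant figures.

M_n ≈ 636 kN·m

Tension: T = A_s f_y = 2300 × 500 = 1150000 N.
Try a within the flange: a = T/(0.85 f'_c b_f) = 1150000/(0.85 × 22.8 × 580) = 102.31 mm.
a = 102.31 > h_f = 90 mm: the block extends into the web. Split into flange-overhang and web parts.
C_f = 0.85 f'_c (b_f − b_w) h_f = 0.85 × 22.8 × (580 − 350) × 90 = 401166 N.
Remaining web compression depth: a_w = (T − C_f)/(0.85 f'_c b_w) = (1150000 − 401166)/(0.85 × 22.8 × 350) = 110.40 mm.
M_n = C_f(d − h_f/2) + (T − C_f)(d − a_w/2) = 401166 × (605 − 45) + 748834 × (605 − 55.2) = 224.65 + 411.71 = 636.36 × 10⁶ N·mm.
M_n = 636.36 kN·m.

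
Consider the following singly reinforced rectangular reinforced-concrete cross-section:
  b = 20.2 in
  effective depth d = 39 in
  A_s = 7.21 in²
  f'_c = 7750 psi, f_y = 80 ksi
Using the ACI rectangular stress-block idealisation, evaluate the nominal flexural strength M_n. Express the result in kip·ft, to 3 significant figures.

M_n ≈ 1770 kip·ft

T = A_s f_y = 7.21 × 80 = 576.8 kips.
a = T/(0.85 f'_c b) = 576.8/(0.85 × 7.75 × 20.2) = 4.335 in.
M_n = T(d − a/2) = 576.8 × (39 − 2.1675) = 21245.0 kip·in = 21245.0/12 = 1770.42 kip·ft.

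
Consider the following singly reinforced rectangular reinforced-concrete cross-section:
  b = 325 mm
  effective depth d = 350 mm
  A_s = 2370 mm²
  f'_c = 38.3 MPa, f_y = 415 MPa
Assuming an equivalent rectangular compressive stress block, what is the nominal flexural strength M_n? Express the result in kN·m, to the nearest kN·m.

T = A_s f_y = 2370 × 415 = 983550 N = 983.55 kN.
From C = T: a = T/(0.85 f'_c b) = 983550/(0.85 × 38.3 × 325) = 92.96 mm.
M_n = T(d − a/2) = 983.55 kN × (350 − 46.48) mm = 298.53 kN·m.

M_n ≈ 299 kN·m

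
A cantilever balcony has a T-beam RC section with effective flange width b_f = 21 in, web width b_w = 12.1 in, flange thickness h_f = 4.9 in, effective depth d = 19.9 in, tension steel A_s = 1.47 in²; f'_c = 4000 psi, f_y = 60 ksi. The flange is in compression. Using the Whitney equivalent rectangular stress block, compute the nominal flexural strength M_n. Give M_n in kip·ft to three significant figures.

M_n ≈ 142 kip·ft

Tension: T = A_s f_y = 1.47 × 60 = 88.2 kips.
Try a within the flange: a = T/(0.85 f'_c b_f) = 88.2/(0.85 × 4 × 21) = 1.235 in.
Since a = 1.235 ≤ h_f = 4.9 in, the stress block lies entirely in the flange; analyse as a rectangular beam of width b_f.
M_n = T(d − a/2) = 88.2 × (19.9 − 0.6175) = 1700.7 kip·in.
M_n = 1700.7/12 = 141.73 kip·ft.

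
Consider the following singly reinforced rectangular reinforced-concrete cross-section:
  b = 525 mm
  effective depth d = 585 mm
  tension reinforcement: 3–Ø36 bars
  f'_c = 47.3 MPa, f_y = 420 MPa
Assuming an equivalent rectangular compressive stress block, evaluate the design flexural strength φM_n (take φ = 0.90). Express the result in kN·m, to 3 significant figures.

A_s = 3 × 1018 = 3054 mm².
T = A_s f_y = 3054 × 420 = 1282680 N = 1282.68 kN.
From C = T: a = T/(0.85 f'_c b) = 1282680/(0.85 × 47.3 × 525) = 60.77 mm.
M_n = T(d − a/2) = 1282.68 kN × (585 − 30.385) mm = 711.39 kN·m.
φM_n = 0.90 × 711.39 = 640.25 kN·m.

φM_n ≈ 640 kN·m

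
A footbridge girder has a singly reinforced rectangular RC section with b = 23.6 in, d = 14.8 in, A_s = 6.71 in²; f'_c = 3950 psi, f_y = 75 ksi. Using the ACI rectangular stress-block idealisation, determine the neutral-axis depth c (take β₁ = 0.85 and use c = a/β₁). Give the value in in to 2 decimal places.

T = A_s f_y = 6.71 × 75 = 503.25 kips.
a = T/(0.85 f'_c b) = 503.25/(0.85 × 3.95 × 23.6) = 6.3512 in.
With β₁ = 0.85, c = a/β₁ = 6.3512/0.85 = 7.47 in.

c ≈ 7.47 in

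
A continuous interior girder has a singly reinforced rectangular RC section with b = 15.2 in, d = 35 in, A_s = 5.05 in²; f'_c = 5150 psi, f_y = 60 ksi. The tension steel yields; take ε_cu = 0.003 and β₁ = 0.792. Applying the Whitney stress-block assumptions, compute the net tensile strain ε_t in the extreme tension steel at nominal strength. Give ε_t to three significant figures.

ε_t ≈ 0.0153

a = A_s f_y/(0.85 f'_c b) = 4.554 in.
β₁ = 0.792, so c = a/β₁ = 4.554/0.792 = 5.750 in.
From the linear strain diagram with ε_cu = 0.003: ε_t = 0.003 (d − c)/c = 0.003 × (35 − 5.750)/5.750 = 0.0153.
Since ε_t ≥ 0.005, the section is tension-controlled.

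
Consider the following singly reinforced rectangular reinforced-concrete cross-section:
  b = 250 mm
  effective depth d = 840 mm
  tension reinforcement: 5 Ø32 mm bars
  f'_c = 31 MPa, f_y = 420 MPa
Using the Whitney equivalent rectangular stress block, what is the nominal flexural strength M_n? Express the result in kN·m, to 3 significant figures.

M_n ≈ 1200 kN·m

A_s = 5 × 804 = 4020 mm².
T = A_s f_y = 4020 × 420 = 1688400 N = 1688.4 kN.
From C = T: a = T/(0.85 f'_c b) = 1688400/(0.85 × 31 × 250) = 256.30 mm.
M_n = T(d − a/2) = 1688.4 kN × (840 − 128.15) mm = 1201.89 kN·m.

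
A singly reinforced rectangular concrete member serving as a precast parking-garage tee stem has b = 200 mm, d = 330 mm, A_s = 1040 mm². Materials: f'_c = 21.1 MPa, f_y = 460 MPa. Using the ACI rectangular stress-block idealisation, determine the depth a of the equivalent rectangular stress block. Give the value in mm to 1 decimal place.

a ≈ 133.4 mm

T = A_s f_y = 1040 × 460 = 478400 N = 478.4 kN.
Setting C = 0.85 f'_c a b equal to T: a = 478400/(0.85 × 21.1 × 200) = 133.4 mm.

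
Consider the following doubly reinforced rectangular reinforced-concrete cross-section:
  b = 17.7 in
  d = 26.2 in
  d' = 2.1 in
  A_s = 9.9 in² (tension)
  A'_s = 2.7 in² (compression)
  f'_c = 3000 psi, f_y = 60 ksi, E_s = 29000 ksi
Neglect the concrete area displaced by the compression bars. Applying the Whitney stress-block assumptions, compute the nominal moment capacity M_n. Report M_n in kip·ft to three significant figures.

M_n ≈ 1100 kip·ft

Assume both steels yield.
a = (A_s − A'_s) f_y/(0.85 f'_c b) = (9.9 − 2.7) × 60/(0.85 × 3 × 17.7) = 9.571 in.
c = a/β₁ = 9.571/0.85 = 11.260 in; ε'_s = 0.003(c − d')/c = 0.0024 ≥ ε_y = 0.0021, so the compression steel yields.
M_n = (A_s − A'_s) f_y (d − a/2) + A'_s f_y (d − d') = 432 × (26.2 − 4.7855) + 162 × (26.2 − 2.1) = 9251.1 + 3904.2 = 13155.3 kip·in = 13155.3/12 = 1096.28 kip·ft.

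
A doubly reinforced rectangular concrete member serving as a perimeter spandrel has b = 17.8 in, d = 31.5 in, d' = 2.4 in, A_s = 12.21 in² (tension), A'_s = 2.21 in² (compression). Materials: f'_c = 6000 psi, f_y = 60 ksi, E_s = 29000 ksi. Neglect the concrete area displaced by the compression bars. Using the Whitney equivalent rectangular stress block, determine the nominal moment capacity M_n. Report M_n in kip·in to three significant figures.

M_n ≈ 20800 kip·in

Assume both steels yield.
a = (A_s − A'_s) f_y/(0.85 f'_c b) = (12.21 − 2.21) × 60/(0.85 × 6 × 17.8) = 6.609 in.
c = a/β₁ = 6.609/0.75 = 8.812 in; ε'_s = 0.003(c − d')/c = 0.0022 ≥ ε_y = 0.0021, so the compression steel yields.
M_n = (A_s − A'_s) f_y (d − a/2) + A'_s f_y (d − d') = 600 × (31.5 − 3.3045) + 132.6 × (31.5 − 2.4) = 16917.3 + 3858.7 = 20776.0 kip·in.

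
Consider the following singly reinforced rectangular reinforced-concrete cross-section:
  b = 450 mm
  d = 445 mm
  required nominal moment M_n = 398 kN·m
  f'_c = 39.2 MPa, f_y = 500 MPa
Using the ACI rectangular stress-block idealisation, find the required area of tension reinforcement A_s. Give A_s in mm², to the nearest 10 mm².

With M_n = 0.85 f'_c a b (d − a/2), solve the quadratic for a:
a = d − √(d² − 2M_n/(0.85 f'_c b)) = 445 − √(445² − 2 × 398×10⁶/(0.85 × 39.2 × 450)) = 64.29 mm.
A_s = 0.85 f'_c a b / f_y = 0.85 × 39.2 × 64.29 × 450 / 500 = 1927.9 mm².

A_s ≈ 1930 mm²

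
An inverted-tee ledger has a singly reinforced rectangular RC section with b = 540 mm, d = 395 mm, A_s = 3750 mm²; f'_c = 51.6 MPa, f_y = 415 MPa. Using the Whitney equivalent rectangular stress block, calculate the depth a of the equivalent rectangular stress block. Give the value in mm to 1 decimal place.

T = A_s f_y = 3750 × 415 = 1556250 N = 1556.25 kN.
Setting C = 0.85 f'_c a b equal to T: a = 1556250/(0.85 × 51.6 × 540) = 65.7 mm.

a ≈ 65.7 mm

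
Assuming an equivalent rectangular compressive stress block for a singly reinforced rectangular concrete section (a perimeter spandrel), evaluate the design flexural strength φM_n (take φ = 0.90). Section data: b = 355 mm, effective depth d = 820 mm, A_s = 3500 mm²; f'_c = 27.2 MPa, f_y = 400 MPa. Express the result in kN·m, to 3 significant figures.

T = A_s f_y = 3500 × 400 = 1400000 N = 1400 kN.
From C = T: a = T/(0.85 f'_c b) = 1400000/(0.85 × 27.2 × 355) = 170.57 mm.
M_n = T(d − a/2) = 1400 kN × (820 − 85.285) mm = 1028.60 kN·m.
φM_n = 0.90 × 1028.60 = 925.74 kN·m.

φM_n ≈ 926 kN·m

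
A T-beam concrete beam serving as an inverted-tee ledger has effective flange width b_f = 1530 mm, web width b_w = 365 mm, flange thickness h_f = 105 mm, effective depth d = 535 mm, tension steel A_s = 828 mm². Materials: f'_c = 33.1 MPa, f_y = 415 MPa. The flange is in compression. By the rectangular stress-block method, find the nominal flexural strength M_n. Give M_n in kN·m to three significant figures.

Tension: T = A_s f_y = 828 × 415 = 343620 N.
Try a within the flange: a = T/(0.85 f'_c b_f) = 343620/(0.85 × 33.1 × 1530) = 7.98 mm.
Since a = 7.98 ≤ h_f = 105 mm, the stress block lies entirely in the flange; analyse as a rectangular beam of width b_f.
M_n = T(d − a/2) = 343620 × (535 − 3.99) = 182.47 × 10⁶ N·mm.
M_n = 182.47 kN·m.

M_n ≈ 182 kN·m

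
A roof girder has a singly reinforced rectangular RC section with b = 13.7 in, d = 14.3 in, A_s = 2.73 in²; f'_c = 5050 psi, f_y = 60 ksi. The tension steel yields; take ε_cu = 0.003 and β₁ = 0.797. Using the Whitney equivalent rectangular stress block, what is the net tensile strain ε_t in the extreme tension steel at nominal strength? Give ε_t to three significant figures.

a = A_s f_y/(0.85 f'_c b) = 2.785 in.
β₁ = 0.797, so c = a/β₁ = 2.785/0.797 = 3.494 in.
From the linear strain diagram with ε_cu = 0.003: ε_t = 0.003 (d − c)/c = 0.003 × (14.3 − 3.494)/3.494 = 0.00928.
Since ε_t ≥ 0.005, the section is tension-controlled.

ε_t ≈ 0.00928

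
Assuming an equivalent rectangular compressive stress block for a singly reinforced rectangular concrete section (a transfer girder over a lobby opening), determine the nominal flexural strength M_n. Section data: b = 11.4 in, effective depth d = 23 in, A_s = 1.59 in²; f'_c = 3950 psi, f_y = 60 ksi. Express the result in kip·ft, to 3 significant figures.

T = A_s f_y = 1.59 × 60 = 95.4 kips.
a = T/(0.85 f'_c b) = 95.4/(0.85 × 3.95 × 11.4) = 2.492 in.
M_n = T(d − a/2) = 95.4 × (23 − 1.246) = 2075.3 kip·in = 2075.3/12 = 172.94 kip·ft.

M_n ≈ 173 kip·ft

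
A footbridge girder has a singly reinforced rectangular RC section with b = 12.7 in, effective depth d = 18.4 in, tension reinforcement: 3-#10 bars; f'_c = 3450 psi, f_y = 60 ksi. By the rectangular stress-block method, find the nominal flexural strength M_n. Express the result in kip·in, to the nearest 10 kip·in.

M_n ≈ 3500 kip·in

A_s = 3 × 1.27 = 3.81 in².
T = A_s f_y = 3.81 × 60 = 228.6 kips.
a = T/(0.85 f'_c b) = 228.6/(0.85 × 3.45 × 12.7) = 6.138 in.
M_n = T(d − a/2) = 228.6 × (18.4 − 3.069) = 3504.7 kip·in.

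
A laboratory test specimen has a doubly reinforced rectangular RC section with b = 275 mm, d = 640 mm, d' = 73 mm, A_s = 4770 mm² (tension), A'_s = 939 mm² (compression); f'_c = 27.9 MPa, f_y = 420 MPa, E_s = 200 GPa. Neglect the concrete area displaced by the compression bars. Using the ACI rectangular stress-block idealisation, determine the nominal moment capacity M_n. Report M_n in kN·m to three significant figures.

M_n ≈ 1050 kN·m

Assume both tension and compression steel yield.
Net tension couple steel: A_s − A'_s = 3831 mm².
a = (A_s − A'_s) f_y / (0.85 f'_c b) = 1609020/(0.85 × 27.9 × 275) = 246.72 mm.
c = a/β₁ = 246.72/0.85 = 290.26 mm; ε'_s = 0.003(c − d')/c = 0.0022 ≥ f_y/E_s = 0.0021, so compression steel does yield.
M_n = (A_s − A'_s) f_y (d − a/2) + A'_s f_y (d − d') = [1609020 × (640 − 123.36) + 394380 × (640 − 73)] × 10⁻⁶ = 831.28 + 223.61 = 1054.89 kN·m.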